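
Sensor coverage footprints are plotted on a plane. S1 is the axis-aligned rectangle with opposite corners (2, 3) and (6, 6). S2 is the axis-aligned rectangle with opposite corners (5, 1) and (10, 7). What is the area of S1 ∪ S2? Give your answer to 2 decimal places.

39.00

By inclusion–exclusion:
Individual areas: |S1| = 12, |S2| = 30.
|S1∩S2|: x∈[5,6], y∈[3,6] → 1·3 = 3.
|S1 ∪ S2| = 42 − 3 = 39.00.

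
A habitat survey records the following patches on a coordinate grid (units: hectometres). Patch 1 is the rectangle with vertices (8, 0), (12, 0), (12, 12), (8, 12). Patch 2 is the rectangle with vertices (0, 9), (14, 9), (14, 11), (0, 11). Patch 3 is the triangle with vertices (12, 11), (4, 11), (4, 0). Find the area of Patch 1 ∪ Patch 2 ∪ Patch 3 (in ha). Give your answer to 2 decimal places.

93.00

By inclusion–exclusion:
Individual areas: |Patch 1| = 48, |Patch 2| = 28, |Patch 3| = 44.
|Patch 1∩Patch 2|: x∈[8,12], y∈[9,11] → 4·2 = 8.
|Patch 1∩Patch 3| = 11.
|Patch 2∩Patch 3| = 14.5455.
|Patch 1∩Patch 2∩Patch 3| = 6.5455.
|Patch 1 ∪ Patch 2 ∪ Patch 3| = 120 − 33.5455 + 6.5455 = 93.00.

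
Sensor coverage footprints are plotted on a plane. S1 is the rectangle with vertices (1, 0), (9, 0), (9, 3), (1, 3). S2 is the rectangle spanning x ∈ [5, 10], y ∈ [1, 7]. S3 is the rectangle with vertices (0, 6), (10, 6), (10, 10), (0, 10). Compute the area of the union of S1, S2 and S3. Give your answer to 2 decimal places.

By inclusion–exclusion:
Individual areas: |S1| = 24, |S2| = 30, |S3| = 40.
|S1∩S2|: x∈[5,9], y∈[1,3] → 4·2 = 8.
|S1∩S3| = 0 (no overlap).
|S2∩S3|: x∈[5,10], y∈[6,7] → 5·1 = 5.
|S1∩S2∩S3| = 0.
|S1 ∪ S2 ∪ S3| = 94 − 13 + 0 = 81.00.

81.00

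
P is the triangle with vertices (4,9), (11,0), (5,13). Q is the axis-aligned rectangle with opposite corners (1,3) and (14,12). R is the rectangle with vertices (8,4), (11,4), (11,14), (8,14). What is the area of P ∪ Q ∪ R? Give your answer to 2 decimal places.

By inclusion–exclusion:
Individual areas: |P| = 18.5, |Q| = 117, |R| = 30.
|P∩Q| = 16.7212.
|P∩R| = 1.4423.
|Q∩R|: x∈[8,11], y∈[4,12] → 3·8 = 24.
|P∩Q∩R| = 1.4423.
|P ∪ Q ∪ R| = 165.5 − 42.1635 + 1.4423 = 124.78.

124.78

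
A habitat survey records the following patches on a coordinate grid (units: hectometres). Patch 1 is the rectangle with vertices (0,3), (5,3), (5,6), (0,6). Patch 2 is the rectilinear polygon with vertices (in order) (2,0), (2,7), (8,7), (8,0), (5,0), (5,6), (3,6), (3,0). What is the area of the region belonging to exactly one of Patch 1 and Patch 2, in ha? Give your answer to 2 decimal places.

39.00

|Patch 1| = 15, |Patch 2| = 30, |Patch 1∩Patch 2| = 3.
|Patch 1 △ Patch 2| = |Patch 1| + |Patch 2| − 2·|Patch 1∩Patch 2| = 15 + 30 − 6 = 39.00.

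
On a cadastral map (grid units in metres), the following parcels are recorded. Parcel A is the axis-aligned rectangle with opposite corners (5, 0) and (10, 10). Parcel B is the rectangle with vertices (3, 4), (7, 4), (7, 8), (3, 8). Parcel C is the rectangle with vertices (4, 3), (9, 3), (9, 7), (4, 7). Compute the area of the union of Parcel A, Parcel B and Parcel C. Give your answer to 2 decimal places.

By inclusion–exclusion:
Individual areas: |Parcel A| = 50, |Parcel B| = 16, |Parcel C| = 20.
|Parcel A∩Parcel B|: x∈[5,7], y∈[4,8] → 2·4 = 8.
|Parcel A∩Parcel C|: x∈[5,9], y∈[3,7] → 4·4 = 16.
|Parcel B∩Parcel C|: x∈[4,7], y∈[4,7] → 3·3 = 9.
|Parcel A∩Parcel B∩Parcel C| = 6.
|Parcel A ∪ Parcel B ∪ Parcel C| = 86 − 33 + 6 = 59.00.

59.00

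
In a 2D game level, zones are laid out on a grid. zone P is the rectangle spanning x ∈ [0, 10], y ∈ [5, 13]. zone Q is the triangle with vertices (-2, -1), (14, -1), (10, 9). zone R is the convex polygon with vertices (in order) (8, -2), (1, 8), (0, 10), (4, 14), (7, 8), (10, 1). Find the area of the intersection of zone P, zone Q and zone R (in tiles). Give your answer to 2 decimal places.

2.92

The intersection is the polygon with vertices (5.2,5), (7.474,6.895), (8.286,5).
By the shoelace formula its area is 2.92.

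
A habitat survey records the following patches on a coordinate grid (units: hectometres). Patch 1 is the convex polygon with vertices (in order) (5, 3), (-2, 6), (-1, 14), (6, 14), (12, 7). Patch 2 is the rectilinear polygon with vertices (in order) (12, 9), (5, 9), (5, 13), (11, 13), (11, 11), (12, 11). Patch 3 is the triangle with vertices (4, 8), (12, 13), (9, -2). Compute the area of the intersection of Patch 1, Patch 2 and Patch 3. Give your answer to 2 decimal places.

4.47

The intersection is the polygon with vertices (5.6,9), (8.651,10.907), (10.286,9).
By the shoelace formula its area is 4.47.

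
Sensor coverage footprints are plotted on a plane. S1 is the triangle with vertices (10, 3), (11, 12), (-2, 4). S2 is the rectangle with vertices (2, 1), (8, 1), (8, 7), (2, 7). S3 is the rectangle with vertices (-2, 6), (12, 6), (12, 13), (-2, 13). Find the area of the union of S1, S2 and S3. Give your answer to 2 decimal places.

139.75

By inclusion–exclusion:
Individual areas: |S1| = 54.5, |S2| = 36, |S3| = 98.
|S1∩S2| = 21.2644.
|S1∩S3| = 27.25.
|S2∩S3|: x∈[2,8], y∈[6,7] → 6·1 = 6.
|S1∩S2∩S3| = 5.7644.
|S1 ∪ S2 ∪ S3| = 188.5 − 54.5144 + 5.7644 = 139.75.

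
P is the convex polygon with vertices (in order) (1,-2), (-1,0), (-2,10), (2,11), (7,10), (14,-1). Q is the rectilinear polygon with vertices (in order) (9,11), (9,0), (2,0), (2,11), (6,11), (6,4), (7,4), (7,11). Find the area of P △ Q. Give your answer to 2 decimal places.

85.99

|P| = 142.5, |Q| = 70, |P∩Q| = 63.2571.
|P △ Q| = |P| + |Q| − 2·|P∩Q| = 142.5 + 70 − 126.5143 = 85.99.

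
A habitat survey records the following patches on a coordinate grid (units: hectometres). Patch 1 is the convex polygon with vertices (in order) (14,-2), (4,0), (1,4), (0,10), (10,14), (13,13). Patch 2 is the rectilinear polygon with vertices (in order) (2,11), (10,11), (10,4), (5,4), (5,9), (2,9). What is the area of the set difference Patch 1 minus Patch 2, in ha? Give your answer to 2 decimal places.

122.05

|Patch 1| = 163, |Patch 1∩Patch 2| = 40.95.
|Patch 1 ∖ Patch 2| = |Patch 1| − |Patch 1∩Patch 2| = 163 − 40.95 = 122.05.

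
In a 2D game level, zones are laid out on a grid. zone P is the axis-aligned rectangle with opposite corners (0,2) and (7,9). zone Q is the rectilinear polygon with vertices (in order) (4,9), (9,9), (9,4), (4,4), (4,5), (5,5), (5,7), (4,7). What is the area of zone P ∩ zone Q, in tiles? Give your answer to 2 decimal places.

13.00

The intersection is the polygon with vertices (7,4), (4,4), (4,5), (5,5), (5,7), (4,7), (4,9), (7,9).
By the shoelace formula its area is 13.00.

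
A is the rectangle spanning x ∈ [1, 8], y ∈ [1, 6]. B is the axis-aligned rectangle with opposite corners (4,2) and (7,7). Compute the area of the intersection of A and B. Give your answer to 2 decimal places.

|A∩B|: x∈[4,7], y∈[2,6] → 3·4 = 12.

12.00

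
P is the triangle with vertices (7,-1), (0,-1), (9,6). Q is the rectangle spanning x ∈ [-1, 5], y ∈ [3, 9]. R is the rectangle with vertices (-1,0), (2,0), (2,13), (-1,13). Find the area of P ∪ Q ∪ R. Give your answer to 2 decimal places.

81.30

By inclusion–exclusion:
Individual areas: |P| = 24.5, |Q| = 36, |R| = 39.
|P∩Q| = 0.
|P∩R| = 0.1984.
|Q∩R|: x∈[-1,2], y∈[3,9] → 3·6 = 18.
|P∩Q∩R| = 0.
|P ∪ Q ∪ R| = 99.5 − 18.1984 + 0 = 81.30.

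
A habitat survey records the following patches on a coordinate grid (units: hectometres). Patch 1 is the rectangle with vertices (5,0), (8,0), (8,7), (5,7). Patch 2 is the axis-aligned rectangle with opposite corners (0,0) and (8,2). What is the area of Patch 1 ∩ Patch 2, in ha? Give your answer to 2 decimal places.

6.00

|Patch 1∩Patch 2|: x∈[5,8], y∈[0,2] → 3·2 = 6.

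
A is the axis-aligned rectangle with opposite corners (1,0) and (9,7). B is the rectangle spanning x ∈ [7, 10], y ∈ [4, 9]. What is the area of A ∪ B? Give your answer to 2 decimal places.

By inclusion–exclusion:
Individual areas: |A| = 56, |B| = 15.
|A∩B|: x∈[7,9], y∈[4,7] → 2·3 = 6.
|A ∪ B| = 71 − 6 = 65.00.

65.00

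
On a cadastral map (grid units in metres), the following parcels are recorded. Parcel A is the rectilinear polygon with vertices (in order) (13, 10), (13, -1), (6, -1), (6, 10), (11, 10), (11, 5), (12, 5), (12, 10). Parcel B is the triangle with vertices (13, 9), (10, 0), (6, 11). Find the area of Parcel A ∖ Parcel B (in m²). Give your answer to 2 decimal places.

43.33

|Parcel A| = 72, |Parcel A∩Parcel B| = 28.6699.
|Parcel A ∖ Parcel B| = |Parcel A| − |Parcel A∩Parcel B| = 72 − 28.6699 = 43.33.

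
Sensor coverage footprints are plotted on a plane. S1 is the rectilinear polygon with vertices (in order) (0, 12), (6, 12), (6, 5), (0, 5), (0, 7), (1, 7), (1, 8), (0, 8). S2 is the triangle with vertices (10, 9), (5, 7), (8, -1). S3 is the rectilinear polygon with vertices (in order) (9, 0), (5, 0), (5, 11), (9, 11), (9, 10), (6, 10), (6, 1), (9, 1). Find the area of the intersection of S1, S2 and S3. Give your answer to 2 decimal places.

1.45

The intersection is the polygon with vertices (5.75,5), (5,7), (6,7.4), (6,5).
By the shoelace formula its area is 1.45.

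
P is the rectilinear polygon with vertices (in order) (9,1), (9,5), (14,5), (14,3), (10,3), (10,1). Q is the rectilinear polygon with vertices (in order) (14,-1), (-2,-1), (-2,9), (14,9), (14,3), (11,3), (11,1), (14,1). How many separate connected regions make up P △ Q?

1

P △ Q is a single connected region.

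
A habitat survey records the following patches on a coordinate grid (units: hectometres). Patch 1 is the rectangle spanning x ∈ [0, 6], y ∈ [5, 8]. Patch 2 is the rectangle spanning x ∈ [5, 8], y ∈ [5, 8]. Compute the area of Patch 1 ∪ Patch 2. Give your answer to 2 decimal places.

By inclusion–exclusion:
Individual areas: |Patch 1| = 18, |Patch 2| = 9.
|Patch 1∩Patch 2|: x∈[5,6], y∈[5,8] → 1·3 = 3.
|Patch 1 ∪ Patch 2| = 27 − 3 = 24.00.

24.00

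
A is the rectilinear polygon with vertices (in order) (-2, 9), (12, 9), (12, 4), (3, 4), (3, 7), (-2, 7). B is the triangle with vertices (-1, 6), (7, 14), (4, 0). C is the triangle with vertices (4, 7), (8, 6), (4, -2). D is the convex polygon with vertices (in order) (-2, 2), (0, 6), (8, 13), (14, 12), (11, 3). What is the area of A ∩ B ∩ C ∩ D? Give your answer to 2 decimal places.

3.27

The intersection is the polygon with vertices (4,4), (4,7), (5.424,6.644), (4.857,4).
By the shoelace formula its area is 3.27.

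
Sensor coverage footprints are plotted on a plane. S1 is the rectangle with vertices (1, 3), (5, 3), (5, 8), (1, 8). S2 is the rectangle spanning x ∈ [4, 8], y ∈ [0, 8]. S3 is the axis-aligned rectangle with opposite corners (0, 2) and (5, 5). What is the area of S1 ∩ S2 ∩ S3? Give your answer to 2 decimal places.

2.00

The intersection is the polygon with vertices (4,3), (4,5), (5,5), (5,3).
By the shoelace formula its area is 2.00.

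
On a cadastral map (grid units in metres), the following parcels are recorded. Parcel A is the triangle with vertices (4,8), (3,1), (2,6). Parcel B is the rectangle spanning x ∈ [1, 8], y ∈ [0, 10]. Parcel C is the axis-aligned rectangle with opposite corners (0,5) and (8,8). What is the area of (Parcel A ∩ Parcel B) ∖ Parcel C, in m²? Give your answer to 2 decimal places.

|Parcel A ∩ Parcel B| = 6.
|(Parcel A ∩ Parcel B) ∩ Parcel C| = 3.2571.
|(Parcel A ∩ Parcel B) ∖ Parcel C| = 6 − 3.2571 = 2.74.

2.74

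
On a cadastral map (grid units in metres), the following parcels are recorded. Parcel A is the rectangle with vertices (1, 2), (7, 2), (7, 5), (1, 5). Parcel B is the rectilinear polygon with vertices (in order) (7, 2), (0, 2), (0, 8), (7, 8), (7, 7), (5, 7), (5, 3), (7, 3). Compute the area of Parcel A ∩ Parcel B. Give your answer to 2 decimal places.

14.00

The intersection is the polygon with vertices (7,2), (1,2), (1,5), (5,5), (5,3), (7,3).
By the shoelace formula its area is 14.00.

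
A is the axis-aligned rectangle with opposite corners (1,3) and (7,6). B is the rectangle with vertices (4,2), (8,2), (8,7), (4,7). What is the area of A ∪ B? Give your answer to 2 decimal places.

29.00

By inclusion–exclusion:
Individual areas: |A| = 18, |B| = 20.
|A∩B|: x∈[4,7], y∈[3,6] → 3·3 = 9.
|A ∪ B| = 38 − 9 = 29.00.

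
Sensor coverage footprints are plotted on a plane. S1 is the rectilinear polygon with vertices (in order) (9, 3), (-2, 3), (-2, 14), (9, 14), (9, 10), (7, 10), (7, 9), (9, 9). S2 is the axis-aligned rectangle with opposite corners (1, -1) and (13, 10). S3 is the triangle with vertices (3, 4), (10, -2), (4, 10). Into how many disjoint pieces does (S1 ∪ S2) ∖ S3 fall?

1

(S1 ∪ S2) ∖ S3 is a single connected region.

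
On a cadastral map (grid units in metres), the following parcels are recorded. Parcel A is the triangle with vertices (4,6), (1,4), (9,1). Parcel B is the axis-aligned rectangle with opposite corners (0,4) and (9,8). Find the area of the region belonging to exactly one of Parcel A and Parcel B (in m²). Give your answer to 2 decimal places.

38.50

|Parcel A| = 12.5, |Parcel B| = 36, |Parcel A∩Parcel B| = 5.
|Parcel A △ Parcel B| = |Parcel A| + |Parcel B| − 2·|Parcel A∩Parcel B| = 12.5 + 36 − 10 = 38.50.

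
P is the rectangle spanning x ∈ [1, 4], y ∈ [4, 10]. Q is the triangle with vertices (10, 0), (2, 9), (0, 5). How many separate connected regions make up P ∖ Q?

2

P ∖ Q splits into 2 disjoint pieces (area 6.25, area 0.25).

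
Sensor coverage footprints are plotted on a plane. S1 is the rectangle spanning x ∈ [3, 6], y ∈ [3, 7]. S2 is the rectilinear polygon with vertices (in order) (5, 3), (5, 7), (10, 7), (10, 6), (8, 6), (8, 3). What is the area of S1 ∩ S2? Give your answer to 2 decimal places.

The intersection is the polygon with vertices (6,3), (5,3), (5,7), (6,7).
By the shoelace formula its area is 4.00.

4.00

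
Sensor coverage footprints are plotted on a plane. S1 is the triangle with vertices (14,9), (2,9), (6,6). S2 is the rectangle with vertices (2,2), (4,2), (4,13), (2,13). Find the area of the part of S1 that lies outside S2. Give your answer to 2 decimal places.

16.50

|S1| = 18, |S1∩S2| = 1.5.
|S1 ∖ S2| = |S1| − |S1∩S2| = 18 − 1.5 = 16.50.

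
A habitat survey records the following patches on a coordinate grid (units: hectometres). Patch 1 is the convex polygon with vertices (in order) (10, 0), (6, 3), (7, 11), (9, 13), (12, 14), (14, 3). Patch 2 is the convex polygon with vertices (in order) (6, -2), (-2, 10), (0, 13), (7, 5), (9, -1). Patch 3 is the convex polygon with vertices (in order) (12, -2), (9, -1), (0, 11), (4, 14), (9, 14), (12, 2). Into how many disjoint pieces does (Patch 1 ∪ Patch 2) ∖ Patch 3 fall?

(Patch 1 ∪ Patch 2) ∖ Patch 3 splits into 2 disjoint pieces (area 41.5566, area 29.1154).

2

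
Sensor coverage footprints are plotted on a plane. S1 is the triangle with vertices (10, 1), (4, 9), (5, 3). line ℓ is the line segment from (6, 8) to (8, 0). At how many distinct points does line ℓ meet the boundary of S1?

The segment meets the boundary at (6.625,5.5), (7.5,2).

2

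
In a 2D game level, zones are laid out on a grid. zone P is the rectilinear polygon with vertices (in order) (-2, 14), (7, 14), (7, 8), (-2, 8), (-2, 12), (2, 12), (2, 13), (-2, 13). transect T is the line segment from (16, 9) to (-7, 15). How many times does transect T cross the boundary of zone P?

The segment meets the boundary at (-2,13.696), (0.667,13), (2,12.652), (7,11.348).

4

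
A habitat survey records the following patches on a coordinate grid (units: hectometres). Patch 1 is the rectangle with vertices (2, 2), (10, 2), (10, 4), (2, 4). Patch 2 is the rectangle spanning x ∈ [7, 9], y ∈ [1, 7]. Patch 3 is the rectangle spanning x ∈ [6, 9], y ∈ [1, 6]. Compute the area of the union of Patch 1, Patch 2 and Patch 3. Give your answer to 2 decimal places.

By inclusion–exclusion:
Individual areas: |Patch 1| = 16, |Patch 2| = 12, |Patch 3| = 15.
|Patch 1∩Patch 2|: x∈[7,9], y∈[2,4] → 2·2 = 4.
|Patch 1∩Patch 3|: x∈[6,9], y∈[2,4] → 3·2 = 6.
|Patch 2∩Patch 3|: x∈[7,9], y∈[1,6] → 2·5 = 10.
|Patch 1∩Patch 2∩Patch 3| = 4.
|Patch 1 ∪ Patch 2 ∪ Patch 3| = 43 − 20 + 4 = 27.00.

27.00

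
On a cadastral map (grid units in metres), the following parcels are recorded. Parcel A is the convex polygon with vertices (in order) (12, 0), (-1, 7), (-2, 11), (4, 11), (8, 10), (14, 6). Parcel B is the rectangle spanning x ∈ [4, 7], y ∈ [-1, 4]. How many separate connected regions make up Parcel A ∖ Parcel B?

Parcel A ∖ Parcel B is a single connected region.

1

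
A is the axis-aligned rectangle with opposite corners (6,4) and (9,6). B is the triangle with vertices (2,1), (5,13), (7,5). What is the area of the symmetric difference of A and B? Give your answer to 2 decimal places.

27.45

|A| = 6, |B| = 24, |A∩B| = 1.275.
|A △ B| = |A| + |B| − 2·|A∩B| = 6 + 24 − 2.55 = 27.45.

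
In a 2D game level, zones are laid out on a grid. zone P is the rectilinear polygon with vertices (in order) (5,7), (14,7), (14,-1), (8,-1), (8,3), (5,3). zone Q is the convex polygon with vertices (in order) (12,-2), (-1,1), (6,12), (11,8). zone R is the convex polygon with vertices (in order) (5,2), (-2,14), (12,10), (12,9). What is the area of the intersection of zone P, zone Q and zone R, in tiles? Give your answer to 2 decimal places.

12.00

The intersection is the polygon with vertices (5,3), (5,7), (10,7), (6,3).
By the shoelace formula its area is 12.00.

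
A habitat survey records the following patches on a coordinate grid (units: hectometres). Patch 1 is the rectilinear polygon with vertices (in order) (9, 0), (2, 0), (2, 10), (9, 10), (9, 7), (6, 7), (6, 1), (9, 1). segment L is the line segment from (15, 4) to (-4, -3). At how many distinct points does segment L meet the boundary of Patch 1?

The segment meets the boundary at (4.143,0), (6.857,1).

2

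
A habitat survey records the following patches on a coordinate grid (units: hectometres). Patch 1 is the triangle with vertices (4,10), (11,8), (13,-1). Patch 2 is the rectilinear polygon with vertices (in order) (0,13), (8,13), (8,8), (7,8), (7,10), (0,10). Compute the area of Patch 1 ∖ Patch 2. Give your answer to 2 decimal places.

|Patch 1| = 29.5, |Patch 1∩Patch 2| = 1.
|Patch 1 ∖ Patch 2| = |Patch 1| − |Patch 1∩Patch 2| = 29.5 − 1 = 28.50.

28.50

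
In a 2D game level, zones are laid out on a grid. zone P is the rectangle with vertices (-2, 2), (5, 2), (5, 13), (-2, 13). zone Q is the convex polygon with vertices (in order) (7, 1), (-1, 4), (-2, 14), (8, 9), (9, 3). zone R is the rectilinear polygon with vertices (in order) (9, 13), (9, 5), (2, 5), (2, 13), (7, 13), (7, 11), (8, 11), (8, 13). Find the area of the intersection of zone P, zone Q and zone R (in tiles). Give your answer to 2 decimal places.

The intersection is the polygon with vertices (5,10.5), (5,5), (2,5), (2,12).
By the shoelace formula its area is 18.75.

18.75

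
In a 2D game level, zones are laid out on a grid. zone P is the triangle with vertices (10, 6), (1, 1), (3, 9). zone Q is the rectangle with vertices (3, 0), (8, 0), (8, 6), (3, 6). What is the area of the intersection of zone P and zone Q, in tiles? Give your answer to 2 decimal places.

The intersection is the polygon with vertices (3,2.111), (3,6), (8,6), (8,4.889).
By the shoelace formula its area is 12.50.

12.50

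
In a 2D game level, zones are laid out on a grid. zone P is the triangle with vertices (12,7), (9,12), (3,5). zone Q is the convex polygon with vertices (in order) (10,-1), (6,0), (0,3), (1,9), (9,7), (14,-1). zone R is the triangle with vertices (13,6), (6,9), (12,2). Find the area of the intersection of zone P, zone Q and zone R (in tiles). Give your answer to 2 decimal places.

1.10

The intersection is the polygon with vertices (9,7), (9.366,6.415), (8.4,6.2), (7.364,7.409).
By the shoelace formula its area is 1.10.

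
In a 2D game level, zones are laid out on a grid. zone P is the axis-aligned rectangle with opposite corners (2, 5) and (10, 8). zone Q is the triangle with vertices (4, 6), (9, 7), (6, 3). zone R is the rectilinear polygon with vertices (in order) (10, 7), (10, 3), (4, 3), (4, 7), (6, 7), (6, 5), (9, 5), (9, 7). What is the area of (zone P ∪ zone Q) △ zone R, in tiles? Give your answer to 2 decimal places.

27.17

|zone P ∪ zone Q| = 26.8333.
|(zone P ∪ zone Q) ∩ zone R| = 8.8333.
|(zone P ∪ zone Q) △ zone R| = 26.8333 + 18 − 17.6667 = 27.17.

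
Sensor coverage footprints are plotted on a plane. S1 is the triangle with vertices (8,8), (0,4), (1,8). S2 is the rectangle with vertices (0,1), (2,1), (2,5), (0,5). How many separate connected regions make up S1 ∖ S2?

1

S1 ∖ S2 is a single connected region.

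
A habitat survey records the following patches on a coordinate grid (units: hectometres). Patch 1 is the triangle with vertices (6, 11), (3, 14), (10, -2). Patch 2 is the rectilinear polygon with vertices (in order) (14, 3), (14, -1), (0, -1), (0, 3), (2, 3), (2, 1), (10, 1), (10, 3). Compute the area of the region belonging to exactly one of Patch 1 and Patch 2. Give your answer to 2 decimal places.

|Patch 1| = 13.5, |Patch 2| = 40, |Patch 1∩Patch 2| = 0.5192.
|Patch 1 △ Patch 2| = |Patch 1| + |Patch 2| − 2·|Patch 1∩Patch 2| = 13.5 + 40 − 1.0385 = 52.46.

52.46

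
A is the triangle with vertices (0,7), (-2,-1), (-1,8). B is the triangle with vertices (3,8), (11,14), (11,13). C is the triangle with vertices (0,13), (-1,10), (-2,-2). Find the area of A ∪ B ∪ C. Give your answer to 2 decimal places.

By inclusion–exclusion:
Individual areas: |A| = 5, |B| = 4, |C| = 4.5.
|A∩B| = 0.
|A∩C| = 1.8706.
|B∩C| = 0.
|A∩B∩C| = 0.
|A ∪ B ∪ C| = 13.5 − 1.8706 + 0 = 11.63.

11.63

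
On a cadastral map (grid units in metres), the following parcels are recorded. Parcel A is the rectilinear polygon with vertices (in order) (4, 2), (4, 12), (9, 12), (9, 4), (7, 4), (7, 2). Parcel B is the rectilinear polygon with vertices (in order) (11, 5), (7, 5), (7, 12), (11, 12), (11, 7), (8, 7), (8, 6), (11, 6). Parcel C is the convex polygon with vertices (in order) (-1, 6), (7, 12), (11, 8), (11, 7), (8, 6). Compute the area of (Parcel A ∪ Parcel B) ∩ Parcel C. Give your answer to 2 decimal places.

The region (Parcel A ∪ Parcel B) ∩ Parcel C is the polygon with vertices (11,7), (9,7), (9,6.333), (8,6), (4,6), (4,9.75), (7,12), (11,8).
By the shoelace formula its area is 28.46.

28.46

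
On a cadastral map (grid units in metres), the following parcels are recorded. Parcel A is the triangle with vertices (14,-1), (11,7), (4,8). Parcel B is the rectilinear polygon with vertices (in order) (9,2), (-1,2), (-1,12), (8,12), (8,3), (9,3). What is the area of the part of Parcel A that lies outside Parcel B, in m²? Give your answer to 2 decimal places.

|Parcel A| = 26.5, |Parcel A∩Parcel B| = 6.0571.
|Parcel A ∖ Parcel B| = |Parcel A| − |Parcel A∩Parcel B| = 26.5 − 6.0571 = 20.44.

20.44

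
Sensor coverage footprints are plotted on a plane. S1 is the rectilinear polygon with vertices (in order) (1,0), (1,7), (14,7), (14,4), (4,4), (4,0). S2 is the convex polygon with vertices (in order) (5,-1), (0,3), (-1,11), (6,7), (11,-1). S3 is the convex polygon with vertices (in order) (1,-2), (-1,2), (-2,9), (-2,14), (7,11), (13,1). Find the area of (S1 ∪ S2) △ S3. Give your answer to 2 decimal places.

|S1 ∪ S2| = 96.2125.
|(S1 ∪ S2) ∩ S3| = 81.2206.
|(S1 ∪ S2) △ S3| = 96.2125 + 149 − 162.4412 = 82.77.

82.77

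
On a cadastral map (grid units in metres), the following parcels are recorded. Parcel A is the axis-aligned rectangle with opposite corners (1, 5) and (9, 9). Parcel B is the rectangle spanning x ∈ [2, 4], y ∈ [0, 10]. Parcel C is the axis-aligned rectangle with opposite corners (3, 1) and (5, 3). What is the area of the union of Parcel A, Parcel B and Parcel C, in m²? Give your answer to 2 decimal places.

46.00

By inclusion–exclusion:
Individual areas: |Parcel A| = 32, |Parcel B| = 20, |Parcel C| = 4.
|Parcel A∩Parcel B|: x∈[2,4], y∈[5,9] → 2·4 = 8.
|Parcel A∩Parcel C| = 0 (no overlap).
|Parcel B∩Parcel C|: x∈[3,4], y∈[1,3] → 1·2 = 2.
|Parcel A∩Parcel B∩Parcel C| = 0.
|Parcel A ∪ Parcel B ∪ Parcel C| = 56 − 10 + 0 = 46.00.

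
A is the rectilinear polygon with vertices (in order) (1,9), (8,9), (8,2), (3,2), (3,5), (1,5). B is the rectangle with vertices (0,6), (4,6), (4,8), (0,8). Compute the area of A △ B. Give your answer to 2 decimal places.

|A| = 43, |B| = 8, |A∩B| = 6.
|A △ B| = |A| + |B| − 2·|A∩B| = 43 + 8 − 12 = 39.00.

39.00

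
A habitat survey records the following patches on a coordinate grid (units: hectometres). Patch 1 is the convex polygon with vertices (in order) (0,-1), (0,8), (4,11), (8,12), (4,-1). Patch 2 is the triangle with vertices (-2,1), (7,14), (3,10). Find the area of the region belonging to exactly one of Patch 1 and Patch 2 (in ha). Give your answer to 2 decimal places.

61.93

|Patch 1| = 66, |Patch 2| = 8, |Patch 1∩Patch 2| = 6.0331.
|Patch 1 △ Patch 2| = |Patch 1| + |Patch 2| − 2·|Patch 1∩Patch 2| = 66 + 8 − 12.0661 = 61.93.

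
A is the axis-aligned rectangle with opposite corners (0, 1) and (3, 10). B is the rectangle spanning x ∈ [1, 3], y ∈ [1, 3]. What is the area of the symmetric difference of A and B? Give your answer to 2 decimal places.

23.00

|A∩B|: x∈[1,3], y∈[1,3] → 2·2 = 4.
|A △ B| = |A| + |B| − 2·|A∩B| = 27 + 4 − 8 = 23.00.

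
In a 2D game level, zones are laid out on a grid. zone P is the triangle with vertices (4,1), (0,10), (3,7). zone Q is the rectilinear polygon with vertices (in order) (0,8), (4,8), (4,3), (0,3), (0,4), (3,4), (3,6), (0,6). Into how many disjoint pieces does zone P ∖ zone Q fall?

3

zone P ∖ zone Q splits into 3 disjoint pieces (area 0.5556, area 1.5556, area 1.1111).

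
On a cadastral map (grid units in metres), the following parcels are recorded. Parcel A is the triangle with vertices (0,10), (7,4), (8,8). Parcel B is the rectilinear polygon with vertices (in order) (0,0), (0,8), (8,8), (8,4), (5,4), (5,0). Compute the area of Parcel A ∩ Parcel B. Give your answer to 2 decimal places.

11.33

The intersection is the polygon with vertices (2.333,8), (8,8), (7,4).
By the shoelace formula its area is 11.33.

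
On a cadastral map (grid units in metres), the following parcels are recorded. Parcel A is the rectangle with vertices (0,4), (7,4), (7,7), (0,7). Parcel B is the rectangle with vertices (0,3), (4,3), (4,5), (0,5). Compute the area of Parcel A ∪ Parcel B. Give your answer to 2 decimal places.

By inclusion–exclusion:
Individual areas: |Parcel A| = 21, |Parcel B| = 8.
|Parcel A∩Parcel B|: x∈[0,4], y∈[4,5] → 4·1 = 4.
|Parcel A ∪ Parcel B| = 29 − 4 = 25.00.

25.00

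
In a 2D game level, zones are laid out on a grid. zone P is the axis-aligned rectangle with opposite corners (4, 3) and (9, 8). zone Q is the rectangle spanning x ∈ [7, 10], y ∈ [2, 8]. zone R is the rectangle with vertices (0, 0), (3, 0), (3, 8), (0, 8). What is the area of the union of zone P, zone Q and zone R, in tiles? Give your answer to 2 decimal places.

By inclusion–exclusion:
Individual areas: |zone P| = 25, |zone Q| = 18, |zone R| = 24.
|zone P∩zone Q|: x∈[7,9], y∈[3,8] → 2·5 = 10.
|zone P∩zone R| = 0 (no overlap).
|zone Q∩zone R| = 0 (no overlap).
|zone P∩zone Q∩zone R| = 0.
|zone P ∪ zone Q ∪ zone R| = 67 − 10 + 0 = 57.00.

57.00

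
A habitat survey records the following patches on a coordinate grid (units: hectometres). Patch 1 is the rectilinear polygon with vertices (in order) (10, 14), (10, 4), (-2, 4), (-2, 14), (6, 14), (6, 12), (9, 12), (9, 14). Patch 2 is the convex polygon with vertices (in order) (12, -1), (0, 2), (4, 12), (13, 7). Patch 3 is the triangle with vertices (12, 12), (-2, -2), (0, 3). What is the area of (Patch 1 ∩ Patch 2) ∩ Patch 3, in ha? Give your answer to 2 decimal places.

The region (Patch 1 ∩ Patch 2) ∩ Patch 3 is the polygon with vertices (1.333,4), (8.596,9.447), (9.143,9.143), (4,4).
By the shoelace formula its area is 9.45.

9.45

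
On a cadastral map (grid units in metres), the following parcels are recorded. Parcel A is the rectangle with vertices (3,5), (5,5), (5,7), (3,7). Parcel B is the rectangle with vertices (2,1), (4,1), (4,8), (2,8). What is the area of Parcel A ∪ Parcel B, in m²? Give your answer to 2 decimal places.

By inclusion–exclusion:
Individual areas: |Parcel A| = 4, |Parcel B| = 14.
|Parcel A∩Parcel B|: x∈[3,4], y∈[5,7] → 1·2 = 2.
|Parcel A ∪ Parcel B| = 18 − 2 = 16.00.

16.00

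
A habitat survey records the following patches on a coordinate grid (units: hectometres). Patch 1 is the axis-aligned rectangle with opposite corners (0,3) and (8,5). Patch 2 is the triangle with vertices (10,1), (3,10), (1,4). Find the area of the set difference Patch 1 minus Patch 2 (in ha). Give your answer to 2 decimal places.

|Patch 1| = 16, |Patch 1∩Patch 2| = 11.5397.
|Patch 1 ∖ Patch 2| = |Patch 1| − |Patch 1∩Patch 2| = 16 − 11.5397 = 4.46.

4.46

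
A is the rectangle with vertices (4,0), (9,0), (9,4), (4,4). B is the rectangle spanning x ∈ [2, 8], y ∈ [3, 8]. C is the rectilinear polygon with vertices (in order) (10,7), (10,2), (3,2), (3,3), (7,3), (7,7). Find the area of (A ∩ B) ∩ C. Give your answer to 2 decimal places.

1.00

|A ∩ B| = 4.
|(A ∩ B) ∩ C| = 1.00.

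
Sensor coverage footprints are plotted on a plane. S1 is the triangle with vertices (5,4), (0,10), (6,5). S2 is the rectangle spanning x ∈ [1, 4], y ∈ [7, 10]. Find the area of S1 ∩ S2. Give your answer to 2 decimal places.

1.47

The intersection is the polygon with vertices (1,8.8), (1,9.167), (3.6,7), (2.5,7).
By the shoelace formula its area is 1.47.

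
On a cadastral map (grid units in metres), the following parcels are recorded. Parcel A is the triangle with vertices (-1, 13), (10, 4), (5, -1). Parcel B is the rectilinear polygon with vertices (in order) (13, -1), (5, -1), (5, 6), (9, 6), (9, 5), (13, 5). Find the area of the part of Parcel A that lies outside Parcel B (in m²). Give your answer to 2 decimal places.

|Parcel A| = 50, |Parcel A∩Parcel B| = 20.0556.
|Parcel A ∖ Parcel B| = |Parcel A| − |Parcel A∩Parcel B| = 50 − 20.0556 = 29.94.

29.94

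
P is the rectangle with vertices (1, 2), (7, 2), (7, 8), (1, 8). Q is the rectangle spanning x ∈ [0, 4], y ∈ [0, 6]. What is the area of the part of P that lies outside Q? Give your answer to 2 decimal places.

24.00

|P∩Q|: x∈[1,4], y∈[2,6] → 3·4 = 12.
|P| = 36.
|P ∖ Q| = |P| − |P∩Q| = 36 − 12 = 24.00.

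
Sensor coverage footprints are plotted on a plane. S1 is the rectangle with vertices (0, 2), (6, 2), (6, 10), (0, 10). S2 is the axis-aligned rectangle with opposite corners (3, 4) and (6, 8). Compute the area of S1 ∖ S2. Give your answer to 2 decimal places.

36.00

|S1∩S2|: x∈[3,6], y∈[4,8] → 3·4 = 12.
|S1| = 48.
|S1 ∖ S2| = |S1| − |S1∩S2| = 48 − 12 = 36.00.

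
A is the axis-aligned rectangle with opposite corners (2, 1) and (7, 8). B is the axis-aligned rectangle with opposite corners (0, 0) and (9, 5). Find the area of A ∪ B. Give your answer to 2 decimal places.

By inclusion–exclusion:
Individual areas: |A| = 35, |B| = 45.
|A∩B|: x∈[2,7], y∈[1,5] → 5·4 = 20.
|A ∪ B| = 80 − 20 = 60.00.

60.00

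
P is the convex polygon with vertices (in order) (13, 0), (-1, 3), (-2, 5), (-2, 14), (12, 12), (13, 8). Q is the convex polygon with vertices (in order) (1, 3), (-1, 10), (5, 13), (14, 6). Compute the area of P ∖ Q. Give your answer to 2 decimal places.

84.50

|P| = 167, |P∩Q| = 82.4957.
|P ∖ Q| = |P| − |P∩Q| = 167 − 82.4957 = 84.50.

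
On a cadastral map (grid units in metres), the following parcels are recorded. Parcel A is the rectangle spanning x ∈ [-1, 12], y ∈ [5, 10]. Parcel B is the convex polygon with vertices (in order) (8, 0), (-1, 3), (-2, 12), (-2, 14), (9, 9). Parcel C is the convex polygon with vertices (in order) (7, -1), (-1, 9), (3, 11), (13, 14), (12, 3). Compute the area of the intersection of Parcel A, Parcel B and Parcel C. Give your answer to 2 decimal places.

40.61

The intersection is the polygon with vertices (6.8,10), (9,9), (8.556,5), (2.2,5), (-1,9), (1,10).
By the shoelace formula its area is 40.61.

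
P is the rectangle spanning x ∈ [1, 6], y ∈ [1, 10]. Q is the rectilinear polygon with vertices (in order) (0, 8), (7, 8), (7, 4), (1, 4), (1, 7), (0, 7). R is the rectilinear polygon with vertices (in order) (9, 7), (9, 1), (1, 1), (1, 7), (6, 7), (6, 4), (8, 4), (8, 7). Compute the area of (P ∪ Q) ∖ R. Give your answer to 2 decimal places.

20.00

|P ∪ Q| = 50.
|(P ∪ Q) ∩ R| = 30.
|(P ∪ Q) ∖ R| = 50 − 30 = 20.00.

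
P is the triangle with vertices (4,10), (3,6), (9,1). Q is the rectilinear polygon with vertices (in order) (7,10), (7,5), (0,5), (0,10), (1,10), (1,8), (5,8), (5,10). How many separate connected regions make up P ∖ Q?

2

P ∖ Q splits into 2 disjoint pieces (area 1.6, area 5.1556).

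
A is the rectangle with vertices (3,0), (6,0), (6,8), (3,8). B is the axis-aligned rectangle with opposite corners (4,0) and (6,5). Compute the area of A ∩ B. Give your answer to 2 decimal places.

10.00

|A∩B|: x∈[4,6], y∈[0,5] → 2·5 = 10.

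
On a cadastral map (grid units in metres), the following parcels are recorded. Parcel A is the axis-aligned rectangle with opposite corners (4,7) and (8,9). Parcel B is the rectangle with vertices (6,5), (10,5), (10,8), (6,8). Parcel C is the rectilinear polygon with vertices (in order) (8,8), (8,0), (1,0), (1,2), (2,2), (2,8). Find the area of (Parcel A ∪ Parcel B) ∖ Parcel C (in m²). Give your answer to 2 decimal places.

10.00

|Parcel A ∪ Parcel B| = 18.
|(Parcel A ∪ Parcel B) ∩ Parcel C| = 8.
|(Parcel A ∪ Parcel B) ∖ Parcel C| = 18 − 8 = 10.00.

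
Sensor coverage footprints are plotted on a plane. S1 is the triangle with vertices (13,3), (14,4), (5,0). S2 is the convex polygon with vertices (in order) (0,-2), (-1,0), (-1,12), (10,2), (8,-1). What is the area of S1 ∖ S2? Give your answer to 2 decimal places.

|S1| = 2.5, |S1∩S2| = 0.8429.
|S1 ∖ S2| = |S1| − |S1∩S2| = 2.5 − 0.8429 = 1.66.

1.66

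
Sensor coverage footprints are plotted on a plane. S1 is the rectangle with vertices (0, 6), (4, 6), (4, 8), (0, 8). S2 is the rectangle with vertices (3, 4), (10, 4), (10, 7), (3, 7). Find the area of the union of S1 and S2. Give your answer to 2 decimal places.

28.00

By inclusion–exclusion:
Individual areas: |S1| = 8, |S2| = 21.
|S1∩S2|: x∈[3,4], y∈[6,7] → 1·1 = 1.
|S1 ∪ S2| = 29 − 1 = 28.00.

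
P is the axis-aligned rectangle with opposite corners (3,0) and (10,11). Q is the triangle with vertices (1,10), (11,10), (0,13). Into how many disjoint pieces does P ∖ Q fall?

P ∖ Q splits into 2 disjoint pieces (area 70, area 0.9697).

2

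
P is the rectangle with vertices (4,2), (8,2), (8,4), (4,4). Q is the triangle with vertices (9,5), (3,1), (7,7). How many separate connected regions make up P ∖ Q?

2

P ∖ Q splits into 2 disjoint pieces (area 4, area 0.75).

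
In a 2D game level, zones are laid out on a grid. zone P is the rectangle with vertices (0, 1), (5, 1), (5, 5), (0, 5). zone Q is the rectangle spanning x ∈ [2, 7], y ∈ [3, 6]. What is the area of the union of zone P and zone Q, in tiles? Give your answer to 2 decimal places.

29.00

By inclusion–exclusion:
Individual areas: |zone P| = 20, |zone Q| = 15.
|zone P∩zone Q|: x∈[2,5], y∈[3,5] → 3·2 = 6.
|zone P ∪ zone Q| = 35 − 6 = 29.00.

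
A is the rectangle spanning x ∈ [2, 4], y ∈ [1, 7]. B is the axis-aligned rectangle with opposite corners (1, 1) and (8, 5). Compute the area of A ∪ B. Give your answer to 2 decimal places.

32.00

By inclusion–exclusion:
Individual areas: |A| = 12, |B| = 28.
|A∩B|: x∈[2,4], y∈[1,5] → 2·4 = 8.
|A ∪ B| = 40 − 8 = 32.00.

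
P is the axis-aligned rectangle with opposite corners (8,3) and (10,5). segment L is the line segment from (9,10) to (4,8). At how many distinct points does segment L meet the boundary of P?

0

The segment lies entirely outside P and never meets its boundary.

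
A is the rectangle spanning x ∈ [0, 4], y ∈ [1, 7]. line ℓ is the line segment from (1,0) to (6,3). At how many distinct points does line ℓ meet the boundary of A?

The segment meets the boundary at (4,1.8), (2.667,1).

2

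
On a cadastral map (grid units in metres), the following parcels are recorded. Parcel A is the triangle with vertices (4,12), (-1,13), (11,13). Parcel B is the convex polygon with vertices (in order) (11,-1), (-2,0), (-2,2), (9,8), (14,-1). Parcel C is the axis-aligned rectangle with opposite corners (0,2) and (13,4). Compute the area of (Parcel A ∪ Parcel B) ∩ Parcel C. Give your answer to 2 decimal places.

22.80

The region (Parcel A ∪ Parcel B) ∩ Parcel C is the polygon with vertices (1.667,4), (11.222,4), (12.333,2), (0,2), (0,3.091).
By the shoelace formula its area is 22.80.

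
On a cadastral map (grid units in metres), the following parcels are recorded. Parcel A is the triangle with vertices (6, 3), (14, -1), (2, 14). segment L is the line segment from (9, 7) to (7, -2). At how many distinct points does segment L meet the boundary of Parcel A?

2

The segment meets the boundary at (7.9,2.05), (8.696,5.63).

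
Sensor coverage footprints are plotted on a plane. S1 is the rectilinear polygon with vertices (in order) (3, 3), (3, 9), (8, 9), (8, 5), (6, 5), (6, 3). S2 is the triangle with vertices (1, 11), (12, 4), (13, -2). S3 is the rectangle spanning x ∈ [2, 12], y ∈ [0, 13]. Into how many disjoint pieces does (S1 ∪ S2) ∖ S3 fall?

(S1 ∪ S2) ∖ S3 splits into 2 disjoint pieces (area 0.2235, area 2.8462).

2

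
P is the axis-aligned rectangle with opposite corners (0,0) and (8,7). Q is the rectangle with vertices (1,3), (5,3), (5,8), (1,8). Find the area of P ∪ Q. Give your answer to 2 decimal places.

60.00

By inclusion–exclusion:
Individual areas: |P| = 56, |Q| = 20.
|P∩Q|: x∈[1,5], y∈[3,7] → 4·4 = 16.
|P ∪ Q| = 76 − 16 = 60.00.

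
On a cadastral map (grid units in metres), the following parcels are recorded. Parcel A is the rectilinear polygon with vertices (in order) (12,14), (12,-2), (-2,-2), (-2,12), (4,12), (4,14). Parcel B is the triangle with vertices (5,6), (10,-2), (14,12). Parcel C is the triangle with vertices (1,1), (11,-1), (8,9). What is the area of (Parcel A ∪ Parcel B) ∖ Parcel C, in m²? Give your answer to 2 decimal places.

170.67

|Parcel A ∪ Parcel B| = 217.6667.
|(Parcel A ∪ Parcel B) ∩ Parcel C| = 47.
|(Parcel A ∪ Parcel B) ∖ Parcel C| = 217.6667 − 47 = 170.67.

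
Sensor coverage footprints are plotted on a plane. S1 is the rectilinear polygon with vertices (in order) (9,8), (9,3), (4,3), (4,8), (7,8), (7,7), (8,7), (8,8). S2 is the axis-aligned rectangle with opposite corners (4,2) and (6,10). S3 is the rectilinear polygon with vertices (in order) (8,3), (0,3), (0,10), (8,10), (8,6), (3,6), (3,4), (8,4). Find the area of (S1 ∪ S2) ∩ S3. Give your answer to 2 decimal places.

|S1 ∪ S2| = 30.
|(S1 ∪ S2) ∩ S3| = 15.00.

15.00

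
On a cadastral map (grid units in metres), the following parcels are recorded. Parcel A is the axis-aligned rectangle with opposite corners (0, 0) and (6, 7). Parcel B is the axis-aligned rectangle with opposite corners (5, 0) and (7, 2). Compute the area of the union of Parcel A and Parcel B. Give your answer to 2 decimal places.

By inclusion–exclusion:
Individual areas: |Parcel A| = 42, |Parcel B| = 4.
|Parcel A∩Parcel B|: x∈[5,6], y∈[0,2] → 1·2 = 2.
|Parcel A ∪ Parcel B| = 46 − 2 = 44.00.

44.00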